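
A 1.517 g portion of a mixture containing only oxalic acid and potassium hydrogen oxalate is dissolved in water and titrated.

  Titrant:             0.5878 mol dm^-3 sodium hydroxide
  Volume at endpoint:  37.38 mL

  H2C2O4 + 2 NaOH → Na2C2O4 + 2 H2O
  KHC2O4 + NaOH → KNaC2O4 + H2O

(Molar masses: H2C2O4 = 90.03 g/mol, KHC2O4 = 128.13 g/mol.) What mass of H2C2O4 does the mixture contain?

0.7031 g

n(NaOH) = 0.03738 × 0.5878 = 0.02197 mol
Let x = n(H2C2O4), y = n(KHC2O4).
Titrant: 2x + 1y = 0.02197;  mass: 90.03x + 128.13y = 1.517
Solving, x = 7.810 × 10^-3 mol, y = 6.352 × 10^-3 mol
mass of H2C2O4 = 7.810 × 10^-3 × 90.03 = 0.7031 g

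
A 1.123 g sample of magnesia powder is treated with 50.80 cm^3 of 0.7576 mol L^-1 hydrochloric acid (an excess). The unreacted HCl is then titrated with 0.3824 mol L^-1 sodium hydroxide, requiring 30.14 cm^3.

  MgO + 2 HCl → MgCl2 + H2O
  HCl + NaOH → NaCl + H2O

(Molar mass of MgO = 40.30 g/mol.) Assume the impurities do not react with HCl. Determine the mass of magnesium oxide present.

0.5433 g

n(HCl) added = 0.05080 × 0.7576 = 0.03849 mol
n(NaOH) used in back-titration = 0.03014 × 0.3824 = 0.01153 mol
n(HCl) left over = 0.01153 mol (1:1 ratio)
n(HCl) consumed by analyte = 0.03849 − 0.01153 = 0.02696 mol
From the 1:2 ratio, n(MgO) = 1/2 × 0.02696 = 0.01348 mol
mass of MgO = 0.01348 × 40.30 = 0.5433 g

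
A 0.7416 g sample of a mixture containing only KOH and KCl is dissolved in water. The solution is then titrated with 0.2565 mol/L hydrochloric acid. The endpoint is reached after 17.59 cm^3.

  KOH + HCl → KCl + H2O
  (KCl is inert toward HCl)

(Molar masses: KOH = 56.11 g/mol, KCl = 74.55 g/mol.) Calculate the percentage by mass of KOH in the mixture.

n(HCl) = 0.01759 × 0.2565 = 4.512 × 10^-3 mol
Let x = n(KOH), y = n(KCl).
Titrant: 1x = 4.512 × 10^-3;  mass: 56.11x + 74.55y = 0.7416
Solving, x = 4.512 × 10^-3 mol, y = 6.552 × 10^-3 mol
mass of KOH = 4.512 × 10^-3 × 56.11 = 0.2532 g
% KOH = 0.2532 / 0.7416 × 100 = 34.14 %

34.14 %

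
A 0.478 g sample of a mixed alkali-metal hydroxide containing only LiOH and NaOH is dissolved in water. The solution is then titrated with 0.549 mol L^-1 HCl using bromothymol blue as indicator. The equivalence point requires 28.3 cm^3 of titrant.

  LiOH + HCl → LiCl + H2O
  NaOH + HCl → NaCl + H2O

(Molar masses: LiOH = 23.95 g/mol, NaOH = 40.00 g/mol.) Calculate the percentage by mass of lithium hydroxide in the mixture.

44.8 %

n(HCl) = 0.0283 × 0.549 = 0.0155 mol
Let x = n(LiOH), y = n(NaOH).
Titrant: 1x + 1y = 0.0155;  mass: 23.95x + 40.00y = 0.478
Solving, x = 8.94 × 10^-3 mol, y = 6.60 × 10^-3 mol
mass of LiOH = 8.94 × 10^-3 × 23.95 = 0.214 g
% LiOH = 0.214 / 0.478 × 100 = 44.8 %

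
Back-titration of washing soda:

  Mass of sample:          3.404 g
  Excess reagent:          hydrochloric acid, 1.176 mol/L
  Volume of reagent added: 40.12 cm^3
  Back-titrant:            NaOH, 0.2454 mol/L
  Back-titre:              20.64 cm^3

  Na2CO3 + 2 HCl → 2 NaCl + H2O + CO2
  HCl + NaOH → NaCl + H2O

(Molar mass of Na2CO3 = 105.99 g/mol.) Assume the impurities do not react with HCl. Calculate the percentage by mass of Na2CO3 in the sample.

65.57 %

n(HCl) added = 0.04012 × 1.176 = 0.04718 mol
n(NaOH) used in back-titration = 0.02064 × 0.2454 = 5.065 × 10^-3 mol
n(HCl) left over = 5.065 × 10^-3 mol (1:1 ratio)
n(HCl) consumed by analyte = 0.04718 − 5.065 × 10^-3 = 0.04212 mol
From the 1:2 ratio, n(Na2CO3) = 1/2 × 0.04212 = 0.02106 mol
mass of Na2CO3 = 0.02106 × 105.99 = 2.232 g
% Na2CO3 = 2.232 / 3.404 × 100 = 65.57 %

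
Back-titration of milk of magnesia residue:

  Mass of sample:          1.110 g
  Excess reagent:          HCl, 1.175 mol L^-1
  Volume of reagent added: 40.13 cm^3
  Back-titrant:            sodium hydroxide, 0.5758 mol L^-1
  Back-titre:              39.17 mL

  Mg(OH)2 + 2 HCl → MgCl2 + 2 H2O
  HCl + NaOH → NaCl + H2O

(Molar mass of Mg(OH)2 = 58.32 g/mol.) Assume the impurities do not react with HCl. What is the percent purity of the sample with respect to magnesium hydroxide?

64.62 %

n(HCl) added = 0.04013 × 1.175 = 0.04715 mol
n(NaOH) used in back-titration = 0.03917 × 0.5758 = 0.02255 mol
n(HCl) left over = 0.02255 mol (1:1 ratio)
n(HCl) consumed by analyte = 0.04715 − 0.02255 = 0.02460 mol
From the 1:2 ratio, n(Mg(OH)2) = 1/2 × 0.02460 = 0.01230 mol
mass of Mg(OH)2 = 0.01230 × 58.32 = 0.7173 g
% Mg(OH)2 = 0.7173 / 1.110 × 100 = 64.62 %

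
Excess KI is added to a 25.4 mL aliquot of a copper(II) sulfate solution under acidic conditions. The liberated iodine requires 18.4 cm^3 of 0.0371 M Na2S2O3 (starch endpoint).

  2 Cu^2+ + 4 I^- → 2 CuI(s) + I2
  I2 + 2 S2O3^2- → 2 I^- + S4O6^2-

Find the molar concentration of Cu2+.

n(S2O3^2-) = 0.0184 × 0.0371 = 6.83 × 10^-4 mol
n(I2) = n(S2O3^2-)/2 = 3.41 × 10^-4 mol
From the 2:1 ratio, n(Cu2+) in the aliquot = 2/1 × 3.41 × 10^-4 = 6.83 × 10^-4 mol
[Cu2+] = 6.83 × 10^-4 / 0.0254 = 0.0269 mol/L

0.0269 M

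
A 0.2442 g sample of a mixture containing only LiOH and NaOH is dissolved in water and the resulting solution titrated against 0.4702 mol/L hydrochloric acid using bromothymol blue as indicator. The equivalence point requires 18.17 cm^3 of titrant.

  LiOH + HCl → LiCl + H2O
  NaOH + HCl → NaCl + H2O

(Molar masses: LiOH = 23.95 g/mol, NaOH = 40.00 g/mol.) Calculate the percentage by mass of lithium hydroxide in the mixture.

59.60 %

n(HCl) = 0.01817 × 0.4702 = 8.544 × 10^-3 mol
Let x = n(LiOH), y = n(NaOH).
Titrant: 1x + 1y = 8.544 × 10^-3;  mass: 23.95x + 40.00y = 0.2442
Solving, x = 6.077 × 10^-3 mol, y = 2.466 × 10^-3 mol
mass of LiOH = 6.077 × 10^-3 × 23.95 = 0.1456 g
% LiOH = 0.1456 / 0.2442 × 100 = 59.60 %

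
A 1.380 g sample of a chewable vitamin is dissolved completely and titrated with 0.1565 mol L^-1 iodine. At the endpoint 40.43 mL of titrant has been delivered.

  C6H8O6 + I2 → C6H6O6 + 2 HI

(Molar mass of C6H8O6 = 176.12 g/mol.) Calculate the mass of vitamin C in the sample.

1.114 g

n(I2) = 0.04043 L × 0.1565 mol/L = 6.327 × 10^-3 mol
n(C6H8O6) = 6.327 × 10^-3 mol (1:1 ratio)
mass of C6H8O6 = 6.327 × 10^-3 × 176.12 g/mol = 1.114 g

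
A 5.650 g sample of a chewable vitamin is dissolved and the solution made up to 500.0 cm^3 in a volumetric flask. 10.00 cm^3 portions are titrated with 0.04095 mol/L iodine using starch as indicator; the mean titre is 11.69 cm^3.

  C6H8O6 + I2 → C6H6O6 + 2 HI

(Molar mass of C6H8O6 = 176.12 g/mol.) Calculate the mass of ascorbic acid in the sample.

4.215 g

n(I2) per titration = 0.01169 × 0.04095 = 4.787 × 10^-4 mol
n(C6H8O6) in each aliquot = 4.787 × 10^-4 mol (1:1 ratio)
n(C6H8O6) in the whole flask = 4.787 × 10^-4 × 500.0/10.00 = 0.02394 mol
mass of C6H8O6 = 0.02394 × 176.12 = 4.215 g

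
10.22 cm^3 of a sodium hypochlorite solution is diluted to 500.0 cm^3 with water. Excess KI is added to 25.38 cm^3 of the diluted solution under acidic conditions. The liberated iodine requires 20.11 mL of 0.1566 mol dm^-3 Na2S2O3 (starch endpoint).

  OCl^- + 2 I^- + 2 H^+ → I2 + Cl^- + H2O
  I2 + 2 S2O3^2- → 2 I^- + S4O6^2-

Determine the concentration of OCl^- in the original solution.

3.035 mol/L

n(S2O3^2-) = 0.02011 × 0.1566 = 3.149 × 10^-3 mol
n(I2) = n(S2O3^2-)/2 = 1.575 × 10^-3 mol
n(OCl^-) in the aliquot = 1.575 × 10^-3 mol (1:1 ratio)
[OCl^-]_dilute = 1.575 × 10^-3 / 0.02538 = 0.06204 mol/L
[OCl^-]_original = 0.06204 × 500.0/10.22 = 3.035 mol/L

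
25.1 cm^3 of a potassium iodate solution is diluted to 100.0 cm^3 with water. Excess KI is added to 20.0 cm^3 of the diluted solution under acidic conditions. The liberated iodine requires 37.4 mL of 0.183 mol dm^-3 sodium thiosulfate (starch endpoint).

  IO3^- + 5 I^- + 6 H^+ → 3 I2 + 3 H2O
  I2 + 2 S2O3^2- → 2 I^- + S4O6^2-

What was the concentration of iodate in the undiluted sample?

n(S2O3^2-) = 0.0374 × 0.183 = 6.84 × 10^-3 mol
n(I2) = n(S2O3^2-)/2 = 3.42 × 10^-3 mol
From the 1:3 ratio, n(IO3^-) in the aliquot = 1/3 × 3.42 × 10^-3 = 1.14 × 10^-3 mol
[IO3^-]_dilute = 1.14 × 10^-3 / 0.0200 = 0.0570 mol/L
[IO3^-]_original = 0.0570 × 100.0/25.1 = 0.227 mol/L

0.227 mol/L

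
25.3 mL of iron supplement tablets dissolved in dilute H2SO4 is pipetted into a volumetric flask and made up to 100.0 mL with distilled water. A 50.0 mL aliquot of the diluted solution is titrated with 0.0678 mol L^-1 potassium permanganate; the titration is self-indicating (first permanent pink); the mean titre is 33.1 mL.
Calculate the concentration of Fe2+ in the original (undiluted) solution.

0.887 mol/L

MnO4^- + 5 Fe^2+ + 8 H^+ → Mn^2+ + 5 Fe^3+ + 4 H2O
n(KMnO4) = 0.0331 × 0.0678 = 2.24 × 10^-3 mol
From the 5:1 ratio, n(Fe2+) in the aliquot = 5/1 × 2.24 × 10^-3 = 0.0112 mol
[Fe2+]_dilute = 0.0112 / 0.0500 = 0.224 mol/L
Dilution factor = 100.0 / 25.3 = 3.953
[Fe2+]_stock = 0.224 × 3.953 = 0.887 mol/L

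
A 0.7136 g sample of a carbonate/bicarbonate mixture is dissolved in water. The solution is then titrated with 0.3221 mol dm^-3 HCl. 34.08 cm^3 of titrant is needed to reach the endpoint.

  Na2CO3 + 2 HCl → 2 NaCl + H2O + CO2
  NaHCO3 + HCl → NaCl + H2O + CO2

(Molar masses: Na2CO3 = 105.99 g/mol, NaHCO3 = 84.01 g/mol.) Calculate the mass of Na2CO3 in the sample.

0.3564 g

n(HCl) = 0.03408 × 0.3221 = 0.01098 mol
Let x = n(Na2CO3), y = n(NaHCO3).
Titrant: 2x + 1y = 0.01098;  mass: 105.99x + 84.01y = 0.7136
Solving, x = 3.363 × 10^-3 mol, y = 4.252 × 10^-3 mol
mass of Na2CO3 = 3.363 × 10^-3 × 105.99 = 0.3564 g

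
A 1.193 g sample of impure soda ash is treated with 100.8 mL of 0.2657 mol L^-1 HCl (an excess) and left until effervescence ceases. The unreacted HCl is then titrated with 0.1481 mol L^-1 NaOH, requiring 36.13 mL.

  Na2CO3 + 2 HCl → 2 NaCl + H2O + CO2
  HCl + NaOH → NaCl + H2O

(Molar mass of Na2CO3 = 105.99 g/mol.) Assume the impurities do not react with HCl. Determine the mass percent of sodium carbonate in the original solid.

n(HCl) added = 0.1008 × 0.2657 = 0.02678 mol
n(NaOH) used in back-titration = 0.03613 × 0.1481 = 5.351 × 10^-3 mol
n(HCl) left over = 5.351 × 10^-3 mol (1:1 ratio)
n(HCl) consumed by analyte = 0.02678 − 5.351 × 10^-3 = 0.02143 mol
From the 1:2 ratio, n(Na2CO3) = 1/2 × 0.02143 = 0.01072 mol
mass of Na2CO3 = 0.01072 × 105.99 = 1.136 g
% Na2CO3 = 1.136 / 1.193 × 100 = 95.20 %

95.20 %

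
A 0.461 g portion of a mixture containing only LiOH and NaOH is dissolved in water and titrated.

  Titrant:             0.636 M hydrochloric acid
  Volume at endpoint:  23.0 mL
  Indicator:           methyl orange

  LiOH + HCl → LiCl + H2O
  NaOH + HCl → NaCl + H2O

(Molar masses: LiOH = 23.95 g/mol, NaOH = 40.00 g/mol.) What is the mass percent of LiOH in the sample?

n(HCl) = 0.0230 × 0.636 = 0.0146 mol
Let x = n(LiOH), y = n(NaOH).
Titrant: 1x + 1y = 0.0146;  mass: 23.95x + 40.00y = 0.461
Solving, x = 7.73 × 10^-3 mol, y = 6.89 × 10^-3 mol
mass of LiOH = 7.73 × 10^-3 × 23.95 = 0.185 g
% LiOH = 0.185 / 0.461 × 100 = 40.2 %

40.2 %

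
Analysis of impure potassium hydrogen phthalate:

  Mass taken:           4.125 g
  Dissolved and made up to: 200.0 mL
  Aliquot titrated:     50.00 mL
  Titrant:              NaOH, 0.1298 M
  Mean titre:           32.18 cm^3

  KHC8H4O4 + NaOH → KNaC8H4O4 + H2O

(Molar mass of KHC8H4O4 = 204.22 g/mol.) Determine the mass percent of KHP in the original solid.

82.72 %

n(NaOH) per titration = 0.03218 × 0.1298 = 4.177 × 10^-3 mol
n(KHC8H4O4) in each aliquot = 4.177 × 10^-3 mol (1:1 ratio)
n(KHC8H4O4) in the whole flask = 4.177 × 10^-3 × 200.0/50.00 = 0.01671 mol
mass of KHC8H4O4 = 0.01671 × 204.22 = 3.412 g
% KHC8H4O4 = 3.412 / 4.125 × 100 = 82.72 %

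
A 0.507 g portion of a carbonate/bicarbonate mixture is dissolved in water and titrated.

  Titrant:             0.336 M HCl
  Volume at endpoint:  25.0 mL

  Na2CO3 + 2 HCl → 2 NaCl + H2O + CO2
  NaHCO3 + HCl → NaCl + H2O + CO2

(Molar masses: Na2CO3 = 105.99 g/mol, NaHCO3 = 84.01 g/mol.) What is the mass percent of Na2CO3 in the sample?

n(HCl) = 0.0250 × 0.336 = 8.40 × 10^-3 mol
Let x = n(Na2CO3), y = n(NaHCO3).
Titrant: 2x + 1y = 8.40 × 10^-3;  mass: 105.99x + 84.01y = 0.507
Solving, x = 3.20 × 10^-3 mol, y = 1.99 × 10^-3 mol
mass of Na2CO3 = 3.20 × 10^-3 × 105.99 = 0.339 g
% Na2CO3 = 0.339 / 0.507 × 100 = 67.0 %

67.0 %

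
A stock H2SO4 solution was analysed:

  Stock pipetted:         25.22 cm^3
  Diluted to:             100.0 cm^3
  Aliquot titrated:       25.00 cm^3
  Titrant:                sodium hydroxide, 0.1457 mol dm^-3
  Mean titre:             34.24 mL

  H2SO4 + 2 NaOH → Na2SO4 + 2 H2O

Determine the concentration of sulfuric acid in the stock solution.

n(NaOH) = 0.03424 × 0.1457 = 4.989 × 10^-3 mol
From the 1:2 ratio, n(H2SO4) in the aliquot = 1/2 × 4.989 × 10^-3 = 2.494 × 10^-3 mol
[H2SO4]_dilute = 2.494 × 10^-3 / 0.02500 = 0.09978 mol/L
Dilution factor = 100.0 / 25.22 = 3.965
[H2SO4]_stock = 0.09978 × 3.965 = 0.3956 mol/L

0.3956 mol/L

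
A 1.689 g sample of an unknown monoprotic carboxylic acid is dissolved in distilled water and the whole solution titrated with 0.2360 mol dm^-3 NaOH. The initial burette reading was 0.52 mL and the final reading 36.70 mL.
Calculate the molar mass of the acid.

n(NaOH) = 0.03618 L × 0.2360 mol/L = 8.538 × 10^-3 mol
n(HA) = 8.538 × 10^-3 mol (1:1 ratio)
M = m / n = 1.689 g / 8.538 × 10^-3 mol = 197.8 g/mol

197.8 g/mol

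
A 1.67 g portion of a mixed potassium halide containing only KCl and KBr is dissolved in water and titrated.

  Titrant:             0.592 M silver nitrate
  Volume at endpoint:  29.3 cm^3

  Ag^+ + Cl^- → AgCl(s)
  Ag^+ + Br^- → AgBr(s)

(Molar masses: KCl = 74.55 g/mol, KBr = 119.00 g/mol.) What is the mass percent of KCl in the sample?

39.6 %

n(AgNO3) = 0.0293 × 0.592 = 0.0173 mol
Let x = n(KCl), y = n(KBr).
Titrant: 1x + 1y = 0.0173;  mass: 74.55x + 119.00y = 1.67
Solving, x = 8.87 × 10^-3 mol, y = 8.48 × 10^-3 mol
mass of KCl = 8.87 × 10^-3 × 74.55 = 0.661 g
% KCl = 0.661 / 1.67 × 100 = 39.6 %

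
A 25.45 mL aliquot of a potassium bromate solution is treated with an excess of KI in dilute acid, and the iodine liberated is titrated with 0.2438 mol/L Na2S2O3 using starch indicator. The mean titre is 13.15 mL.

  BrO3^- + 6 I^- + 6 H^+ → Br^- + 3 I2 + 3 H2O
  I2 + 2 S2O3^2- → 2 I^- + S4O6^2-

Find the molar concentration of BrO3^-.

0.02100 mol/L

n(S2O3^2-) = 0.01315 × 0.2438 = 3.206 × 10^-3 mol
n(I2) = n(S2O3^2-)/2 = 1.603 × 10^-3 mol
From the 1:3 ratio, n(BrO3^-) in the aliquot = 1/3 × 1.603 × 10^-3 = 5.343 × 10^-4 mol
[BrO3^-] = 5.343 × 10^-4 / 0.02545 = 0.02100 mol/L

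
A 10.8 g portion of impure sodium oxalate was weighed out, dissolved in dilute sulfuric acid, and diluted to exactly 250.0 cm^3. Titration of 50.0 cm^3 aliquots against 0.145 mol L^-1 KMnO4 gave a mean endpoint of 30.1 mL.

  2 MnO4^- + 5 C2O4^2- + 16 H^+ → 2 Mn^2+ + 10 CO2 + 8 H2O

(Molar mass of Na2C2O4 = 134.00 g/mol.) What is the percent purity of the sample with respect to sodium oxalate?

n(KMnO4) per titration = 0.0301 × 0.145 = 4.36 × 10^-3 mol
From the 5:2 ratio, n(Na2C2O4) in each aliquot = 5/2 × 4.36 × 10^-3 = 0.0109 mol
n(Na2C2O4) in the whole flask = 0.0109 × 250.0/50.0 = 0.0546 mol
mass of Na2C2O4 = 0.0546 × 134.00 = 7.31 g
% Na2C2O4 = 7.31 / 10.8 × 100 = 67.7 %

67.7 %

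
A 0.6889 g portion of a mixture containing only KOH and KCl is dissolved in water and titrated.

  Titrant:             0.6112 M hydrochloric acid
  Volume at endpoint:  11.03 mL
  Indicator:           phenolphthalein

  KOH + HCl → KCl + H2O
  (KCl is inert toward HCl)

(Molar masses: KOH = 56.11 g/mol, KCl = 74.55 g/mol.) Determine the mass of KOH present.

0.3783 g

n(HCl) = 0.01103 × 0.6112 = 6.742 × 10^-3 mol
Let x = n(KOH), y = n(KCl).
Titrant: 1x = 6.742 × 10^-3;  mass: 56.11x + 74.55y = 0.6889
Solving, x = 6.742 × 10^-3 mol, y = 4.167 × 10^-3 mol
mass of KOH = 6.742 × 10^-3 × 56.11 = 0.3783 g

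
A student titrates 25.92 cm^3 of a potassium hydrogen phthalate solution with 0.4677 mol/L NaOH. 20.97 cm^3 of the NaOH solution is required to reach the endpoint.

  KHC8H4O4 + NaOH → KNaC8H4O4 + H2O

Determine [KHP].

0.3784 mol/L

n(NaOH) = 0.02097 L × 0.4677 mol/L = 9.808 × 10^-3 mol
n(KHC8H4O4) = 9.808 × 10^-3 mol (1:1 mole ratio)
[KHC8H4O4] = 9.808 × 10^-3 mol / 0.02592 L = 0.3784 mol/L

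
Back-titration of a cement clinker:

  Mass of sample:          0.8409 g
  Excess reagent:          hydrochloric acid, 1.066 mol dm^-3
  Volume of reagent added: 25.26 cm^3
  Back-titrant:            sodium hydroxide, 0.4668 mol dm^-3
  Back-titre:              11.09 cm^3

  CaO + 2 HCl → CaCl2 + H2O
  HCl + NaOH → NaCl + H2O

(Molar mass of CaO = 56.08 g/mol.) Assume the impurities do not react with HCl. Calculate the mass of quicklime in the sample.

n(HCl) added = 0.02526 × 1.066 = 0.02693 mol
n(NaOH) used in back-titration = 0.01109 × 0.4668 = 5.177 × 10^-3 mol
n(HCl) left over = 5.177 × 10^-3 mol (1:1 ratio)
n(HCl) consumed by analyte = 0.02693 − 5.177 × 10^-3 = 0.02175 mol
From the 1:2 ratio, n(CaO) = 1/2 × 0.02175 = 0.01088 mol
mass of CaO = 0.01088 × 56.08 = 0.6099 g

0.6099 g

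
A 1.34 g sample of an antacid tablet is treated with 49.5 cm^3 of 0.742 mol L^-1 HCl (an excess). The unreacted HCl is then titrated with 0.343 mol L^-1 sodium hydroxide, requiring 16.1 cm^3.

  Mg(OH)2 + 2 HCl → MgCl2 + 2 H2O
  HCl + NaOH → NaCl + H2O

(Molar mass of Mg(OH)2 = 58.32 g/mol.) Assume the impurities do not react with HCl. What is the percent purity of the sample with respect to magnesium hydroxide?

n(HCl) added = 0.0495 × 0.742 = 0.0367 mol
n(NaOH) used in back-titration = 0.0161 × 0.343 = 5.52 × 10^-3 mol
n(HCl) left over = 5.52 × 10^-3 mol (1:1 ratio)
n(HCl) consumed by analyte = 0.0367 − 5.52 × 10^-3 = 0.0312 mol
From the 1:2 ratio, n(Mg(OH)2) = 1/2 × 0.0312 = 0.0156 mol
mass of Mg(OH)2 = 0.0156 × 58.32 = 0.910 g
% Mg(OH)2 = 0.910 / 1.34 × 100 = 67.9 %

67.9 %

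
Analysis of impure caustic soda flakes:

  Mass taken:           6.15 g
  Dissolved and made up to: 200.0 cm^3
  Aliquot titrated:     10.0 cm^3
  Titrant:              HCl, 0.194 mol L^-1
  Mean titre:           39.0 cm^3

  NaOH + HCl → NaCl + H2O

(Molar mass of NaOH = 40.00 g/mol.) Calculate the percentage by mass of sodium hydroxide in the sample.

n(HCl) per titration = 0.0390 × 0.194 = 7.57 × 10^-3 mol
n(NaOH) in each aliquot = 7.57 × 10^-3 mol (1:1 ratio)
n(NaOH) in the whole flask = 7.57 × 10^-3 × 200.0/10.0 = 0.151 mol
mass of NaOH = 0.151 × 40.00 = 6.05 g
% NaOH = 6.05 / 6.15 × 100 = 98.4 %

98.4 %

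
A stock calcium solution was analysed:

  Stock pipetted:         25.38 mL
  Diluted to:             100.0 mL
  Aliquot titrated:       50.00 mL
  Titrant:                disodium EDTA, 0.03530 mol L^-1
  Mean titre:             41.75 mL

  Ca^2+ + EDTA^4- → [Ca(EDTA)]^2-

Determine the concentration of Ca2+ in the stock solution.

0.1161 mol/L

n(EDTA) = 0.04175 × 0.03530 = 1.474 × 10^-3 mol
n(Ca2+) in the aliquot = 1.474 × 10^-3 mol (1:1 ratio)
[Ca2+]_dilute = 1.474 × 10^-3 / 0.05000 = 0.02948 mol/L
Dilution factor = 100.0 / 25.38 = 3.940
[Ca2+]_stock = 0.02948 × 3.940 = 0.1161 mol/L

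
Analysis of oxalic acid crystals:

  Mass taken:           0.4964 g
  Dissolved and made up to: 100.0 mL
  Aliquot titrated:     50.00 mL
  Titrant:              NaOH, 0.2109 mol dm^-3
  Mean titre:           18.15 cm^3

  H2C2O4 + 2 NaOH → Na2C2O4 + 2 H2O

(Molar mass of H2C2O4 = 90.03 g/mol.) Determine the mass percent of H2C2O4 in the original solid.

69.42 %

n(NaOH) per titration = 0.01815 × 0.2109 = 3.828 × 10^-3 mol
From the 1:2 ratio, n(H2C2O4) in each aliquot = 1/2 × 3.828 × 10^-3 = 1.914 × 10^-3 mol
n(H2C2O4) in the whole flask = 1.914 × 10^-3 × 100.0/50.00 = 3.828 × 10^-3 mol
mass of H2C2O4 = 3.828 × 10^-3 × 90.03 = 0.3446 g
% H2C2O4 = 0.3446 / 0.4964 × 100 = 69.42 %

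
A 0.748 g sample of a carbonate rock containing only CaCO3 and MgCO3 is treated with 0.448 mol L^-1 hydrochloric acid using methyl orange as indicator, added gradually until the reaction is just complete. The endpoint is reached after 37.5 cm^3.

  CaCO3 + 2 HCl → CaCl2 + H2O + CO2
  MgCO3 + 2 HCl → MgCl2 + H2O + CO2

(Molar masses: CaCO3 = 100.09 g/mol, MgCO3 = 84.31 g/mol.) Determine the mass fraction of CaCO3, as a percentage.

n(HCl) = 0.0375 × 0.448 = 0.0168 mol
Let x = n(CaCO3), y = n(MgCO3).
Titrant: 2x + 2y = 0.0168;  mass: 100.09x + 84.31y = 0.748
Solving, x = 2.52 × 10^-3 mol, y = 5.88 × 10^-3 mol
mass of CaCO3 = 2.52 × 10^-3 × 100.09 = 0.252 g
% CaCO3 = 0.252 / 0.748 × 100 = 33.7 %

33.7 %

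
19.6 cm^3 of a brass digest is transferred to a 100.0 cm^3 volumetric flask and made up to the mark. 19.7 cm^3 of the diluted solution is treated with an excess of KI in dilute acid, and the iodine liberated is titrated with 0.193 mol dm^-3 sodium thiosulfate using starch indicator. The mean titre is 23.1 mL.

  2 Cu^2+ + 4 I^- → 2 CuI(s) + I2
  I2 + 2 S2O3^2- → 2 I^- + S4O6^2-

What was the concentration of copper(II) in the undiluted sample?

n(S2O3^2-) = 0.0231 × 0.193 = 4.46 × 10^-3 mol
n(I2) = n(S2O3^2-)/2 = 2.23 × 10^-3 mol
From the 2:1 ratio, n(Cu2+) in the aliquot = 2/1 × 2.23 × 10^-3 = 4.46 × 10^-3 mol
[Cu2+]_dilute = 4.46 × 10^-3 / 0.0197 = 0.226 mol/L
[Cu2+]_original = 0.226 × 100.0/19.6 = 1.15 mol/L

1.15 mol/L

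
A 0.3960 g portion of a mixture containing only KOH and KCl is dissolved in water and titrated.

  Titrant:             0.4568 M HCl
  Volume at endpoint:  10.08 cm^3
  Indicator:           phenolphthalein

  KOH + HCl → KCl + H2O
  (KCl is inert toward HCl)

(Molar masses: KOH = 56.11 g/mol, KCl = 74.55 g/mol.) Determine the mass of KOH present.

n(HCl) = 0.01008 × 0.4568 = 4.605 × 10^-3 mol
Let x = n(KOH), y = n(KCl).
Titrant: 1x = 4.605 × 10^-3;  mass: 56.11x + 74.55y = 0.3960
Solving, x = 4.605 × 10^-3 mol, y = 1.846 × 10^-3 mol
mass of KOH = 4.605 × 10^-3 × 56.11 = 0.2584 g

0.2584 g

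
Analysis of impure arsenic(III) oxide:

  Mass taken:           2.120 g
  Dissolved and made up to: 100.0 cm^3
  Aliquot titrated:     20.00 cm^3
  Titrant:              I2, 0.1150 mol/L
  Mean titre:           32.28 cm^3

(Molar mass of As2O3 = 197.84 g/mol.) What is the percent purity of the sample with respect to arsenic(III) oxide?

86.61 %

As2O3 + 2 I2 + 2 H2O → As2O5 + 4 HI
n(I2) per titration = 0.03228 × 0.1150 = 3.712 × 10^-3 mol
From the 1:2 ratio, n(As2O3) in each aliquot = 1/2 × 3.712 × 10^-3 = 1.856 × 10^-3 mol
n(As2O3) in the whole flask = 1.856 × 10^-3 × 100.0/20.00 = 9.280 × 10^-3 mol
mass of As2O3 = 9.280 × 10^-3 × 197.84 = 1.836 g
% As2O3 = 1.836 / 2.120 × 100 = 86.61 %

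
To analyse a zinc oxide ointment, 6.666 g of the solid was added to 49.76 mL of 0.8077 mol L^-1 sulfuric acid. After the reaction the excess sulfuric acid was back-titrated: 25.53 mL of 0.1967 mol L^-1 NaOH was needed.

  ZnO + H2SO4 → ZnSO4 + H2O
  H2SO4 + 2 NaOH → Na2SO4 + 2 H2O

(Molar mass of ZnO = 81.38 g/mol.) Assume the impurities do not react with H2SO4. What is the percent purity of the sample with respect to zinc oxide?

n(H2SO4) added = 0.04976 × 0.8077 = 0.04019 mol
n(NaOH) used in back-titration = 0.02553 × 0.1967 = 5.022 × 10^-3 mol
From the 1:2 ratio, n(H2SO4) left over = 1/2 × 5.022 × 10^-3 = 2.511 × 10^-3 mol
n(H2SO4) consumed by analyte = 0.04019 − 2.511 × 10^-3 = 0.03768 mol
n(ZnO) = 0.03768 mol (1:1 ratio)
mass of ZnO = 0.03768 × 81.38 = 3.066 g
% ZnO = 3.066 / 6.666 × 100 = 46.00 %

46.00 %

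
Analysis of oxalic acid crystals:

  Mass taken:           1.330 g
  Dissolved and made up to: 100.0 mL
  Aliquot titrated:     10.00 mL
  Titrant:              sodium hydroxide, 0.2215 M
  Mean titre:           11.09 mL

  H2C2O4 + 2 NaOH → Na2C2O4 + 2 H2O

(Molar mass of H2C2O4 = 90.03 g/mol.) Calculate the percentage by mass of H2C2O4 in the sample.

83.14 %

n(NaOH) per titration = 0.01109 × 0.2215 = 2.456 × 10^-3 mol
From the 1:2 ratio, n(H2C2O4) in each aliquot = 1/2 × 2.456 × 10^-3 = 1.228 × 10^-3 mol
n(H2C2O4) in the whole flask = 1.228 × 10^-3 × 100.0/10.00 = 0.01228 mol
mass of H2C2O4 = 0.01228 × 90.03 = 1.106 g
% H2C2O4 = 1.106 / 1.330 × 100 = 83.14 %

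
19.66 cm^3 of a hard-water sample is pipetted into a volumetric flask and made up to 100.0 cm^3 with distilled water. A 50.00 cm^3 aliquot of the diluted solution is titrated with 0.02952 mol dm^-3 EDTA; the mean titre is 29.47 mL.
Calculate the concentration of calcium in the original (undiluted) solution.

0.08850 mol/L

Ca^2+ + EDTA^4- → [Ca(EDTA)]^2-
n(EDTA) = 0.02947 × 0.02952 = 8.700 × 10^-4 mol
n(Ca2+) in the aliquot = 8.700 × 10^-4 mol (1:1 ratio)
[Ca2+]_dilute = 8.700 × 10^-4 / 0.05000 = 0.01740 mol/L
Dilution factor = 100.0 / 19.66 = 5.086
[Ca2+]_stock = 0.01740 × 5.086 = 0.08850 mol/L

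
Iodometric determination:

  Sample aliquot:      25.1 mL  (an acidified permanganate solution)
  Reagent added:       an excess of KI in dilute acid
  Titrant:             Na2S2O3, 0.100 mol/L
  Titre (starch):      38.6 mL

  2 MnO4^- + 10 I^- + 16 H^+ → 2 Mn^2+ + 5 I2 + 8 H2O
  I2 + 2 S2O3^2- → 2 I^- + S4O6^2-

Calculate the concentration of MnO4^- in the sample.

0.0308 mol/L

n(S2O3^2-) = 0.0386 × 0.100 = 3.86 × 10^-3 mol
n(I2) = n(S2O3^2-)/2 = 1.93 × 10^-3 mol
From the 2:5 ratio, n(MnO4^-) in the aliquot = 2/5 × 1.93 × 10^-3 = 7.72 × 10^-4 mol
[MnO4^-] = 7.72 × 10^-4 / 0.0251 = 0.0308 mol/L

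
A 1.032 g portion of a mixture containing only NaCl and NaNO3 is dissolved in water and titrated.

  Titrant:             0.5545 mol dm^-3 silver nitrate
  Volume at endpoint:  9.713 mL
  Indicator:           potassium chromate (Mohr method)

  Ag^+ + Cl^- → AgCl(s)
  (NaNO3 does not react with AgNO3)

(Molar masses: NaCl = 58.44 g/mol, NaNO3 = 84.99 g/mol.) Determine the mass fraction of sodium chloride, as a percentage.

n(AgNO3) = 0.009713 × 0.5545 = 5.386 × 10^-3 mol
Let x = n(NaCl), y = n(NaNO3).
Titrant: 1x = 5.386 × 10^-3;  mass: 58.44x + 84.99y = 1.032
Solving, x = 5.386 × 10^-3 mol, y = 8.439 × 10^-3 mol
mass of NaCl = 5.386 × 10^-3 × 58.44 = 0.3147 g
% NaCl = 0.3147 / 1.032 × 100 = 30.50 %

30.50 %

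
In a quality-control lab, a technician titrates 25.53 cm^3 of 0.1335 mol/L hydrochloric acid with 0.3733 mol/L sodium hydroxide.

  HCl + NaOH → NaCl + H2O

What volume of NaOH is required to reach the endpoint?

9.130 mL

n(HCl) = 0.02553 L × 0.1335 mol/L = 3.408 × 10^-3 mol
n(NaOH) = 3.408 × 10^-3 mol (1:1 stoichiometry)
V(NaOH) = 3.408 × 10^-3 mol / 0.3733 mol/L = 0.009130 L = 9.130 mL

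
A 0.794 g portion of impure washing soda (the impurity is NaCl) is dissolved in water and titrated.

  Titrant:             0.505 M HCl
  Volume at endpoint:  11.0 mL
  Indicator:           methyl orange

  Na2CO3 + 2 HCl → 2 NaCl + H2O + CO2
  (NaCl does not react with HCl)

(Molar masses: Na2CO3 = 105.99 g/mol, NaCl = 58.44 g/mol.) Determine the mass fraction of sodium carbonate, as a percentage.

n(HCl) = 0.0110 × 0.505 = 5.55 × 10^-3 mol
Let x = n(Na2CO3), y = n(NaCl).
Titrant: 2x = 5.55 × 10^-3;  mass: 105.99x + 58.44y = 0.794
Solving, x = 2.78 × 10^-3 mol, y = 8.55 × 10^-3 mol
mass of Na2CO3 = 2.78 × 10^-3 × 105.99 = 0.294 g
% Na2CO3 = 0.294 / 0.794 × 100 = 37.1 %

37.1 %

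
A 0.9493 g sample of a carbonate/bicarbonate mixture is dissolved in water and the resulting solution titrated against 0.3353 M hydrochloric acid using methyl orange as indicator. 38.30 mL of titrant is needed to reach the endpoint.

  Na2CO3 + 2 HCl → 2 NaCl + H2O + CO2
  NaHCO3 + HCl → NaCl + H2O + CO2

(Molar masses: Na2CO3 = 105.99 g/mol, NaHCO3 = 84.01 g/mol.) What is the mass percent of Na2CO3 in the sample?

n(HCl) = 0.03830 × 0.3353 = 0.01284 mol
Let x = n(Na2CO3), y = n(NaHCO3).
Titrant: 2x + 1y = 0.01284;  mass: 105.99x + 84.01y = 0.9493
Solving, x = 2.089 × 10^-3 mol, y = 8.665 × 10^-3 mol
mass of Na2CO3 = 2.089 × 10^-3 × 105.99 = 0.2214 g
% Na2CO3 = 0.2214 / 0.9493 × 100 = 23.32 %

23.32 %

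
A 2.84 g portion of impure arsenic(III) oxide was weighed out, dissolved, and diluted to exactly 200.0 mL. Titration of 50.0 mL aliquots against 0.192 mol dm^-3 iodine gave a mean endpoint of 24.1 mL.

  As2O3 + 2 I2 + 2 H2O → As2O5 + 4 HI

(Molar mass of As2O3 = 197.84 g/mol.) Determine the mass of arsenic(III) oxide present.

1.83 g

n(I2) per titration = 0.0241 × 0.192 = 4.63 × 10^-3 mol
From the 1:2 ratio, n(As2O3) in each aliquot = 1/2 × 4.63 × 10^-3 = 2.31 × 10^-3 mol
n(As2O3) in the whole flask = 2.31 × 10^-3 × 200.0/50.0 = 9.25 × 10^-3 mol
mass of As2O3 = 9.25 × 10^-3 × 197.84 = 1.83 g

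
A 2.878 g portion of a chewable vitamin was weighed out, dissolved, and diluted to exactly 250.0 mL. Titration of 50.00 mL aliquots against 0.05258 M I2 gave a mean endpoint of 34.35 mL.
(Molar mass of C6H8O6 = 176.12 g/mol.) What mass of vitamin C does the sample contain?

C6H8O6 + I2 → C6H6O6 + 2 HI
n(I2) per titration = 0.03435 × 0.05258 = 1.806 × 10^-3 mol
n(C6H8O6) in each aliquot = 1.806 × 10^-3 mol (1:1 ratio)
n(C6H8O6) in the whole flask = 1.806 × 10^-3 × 250.0/50.00 = 9.031 × 10^-3 mol
mass of C6H8O6 = 9.031 × 10^-3 × 176.12 = 1.590 g

1.590 g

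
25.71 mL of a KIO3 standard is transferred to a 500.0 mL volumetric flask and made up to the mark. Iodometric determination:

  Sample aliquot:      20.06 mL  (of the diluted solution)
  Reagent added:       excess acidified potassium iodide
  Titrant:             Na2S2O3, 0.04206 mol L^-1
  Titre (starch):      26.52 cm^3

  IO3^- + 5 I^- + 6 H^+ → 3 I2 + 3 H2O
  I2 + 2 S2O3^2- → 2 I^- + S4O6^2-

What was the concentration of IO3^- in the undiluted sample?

n(S2O3^2-) = 0.02652 × 0.04206 = 1.115 × 10^-3 mol
n(I2) = n(S2O3^2-)/2 = 5.577 × 10^-4 mol
From the 1:3 ratio, n(IO3^-) in the aliquot = 1/3 × 5.577 × 10^-4 = 1.859 × 10^-4 mol
[IO3^-]_dilute = 1.859 × 10^-4 / 0.02006 = 0.009267 mol/L
[IO3^-]_original = 0.009267 × 500.0/25.71 = 0.1802 mol/L

0.1802 mol/L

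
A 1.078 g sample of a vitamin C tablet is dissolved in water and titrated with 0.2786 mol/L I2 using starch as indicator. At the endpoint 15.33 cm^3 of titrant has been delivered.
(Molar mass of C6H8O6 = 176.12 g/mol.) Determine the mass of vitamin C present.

C6H8O6 + I2 → C6H6O6 + 2 HI
n(I2) = 0.01533 L × 0.2786 mol/L = 4.271 × 10^-3 mol
n(C6H8O6) = 4.271 × 10^-3 mol (1:1 ratio)
mass of C6H8O6 = 4.271 × 10^-3 × 176.12 g/mol = 0.7522 g

0.7522 g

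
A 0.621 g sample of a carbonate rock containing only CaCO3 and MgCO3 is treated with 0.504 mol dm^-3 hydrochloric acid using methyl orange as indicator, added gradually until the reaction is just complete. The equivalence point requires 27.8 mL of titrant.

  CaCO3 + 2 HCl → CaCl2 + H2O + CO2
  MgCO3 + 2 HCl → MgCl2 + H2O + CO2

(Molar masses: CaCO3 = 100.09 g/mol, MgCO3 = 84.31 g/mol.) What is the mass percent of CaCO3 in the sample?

n(HCl) = 0.0278 × 0.504 = 0.0140 mol
Let x = n(CaCO3), y = n(MgCO3).
Titrant: 2x + 2y = 0.0140;  mass: 100.09x + 84.31y = 0.621
Solving, x = 1.92 × 10^-3 mol, y = 5.08 × 10^-3 mol
mass of CaCO3 = 1.92 × 10^-3 × 100.09 = 0.193 g
% CaCO3 = 0.193 / 0.621 × 100 = 31.0 %

31.0 %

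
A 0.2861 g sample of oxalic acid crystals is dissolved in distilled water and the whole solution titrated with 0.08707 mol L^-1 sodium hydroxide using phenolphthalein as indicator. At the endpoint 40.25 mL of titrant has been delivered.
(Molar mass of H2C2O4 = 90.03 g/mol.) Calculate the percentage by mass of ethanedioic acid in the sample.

55.14 %

H2C2O4 + 2 NaOH → Na2C2O4 + 2 H2O
n(NaOH) = 0.04025 L × 0.08707 mol/L = 3.505 × 10^-3 mol
From the 1:2 ratio, n(H2C2O4) = 1/2 × 3.505 × 10^-3 = 1.752 × 10^-3 mol
mass of H2C2O4 = 1.752 × 10^-3 × 90.03 g/mol = 0.1578 g
% H2C2O4 = 0.1578 / 0.2861 × 100 = 55.14 %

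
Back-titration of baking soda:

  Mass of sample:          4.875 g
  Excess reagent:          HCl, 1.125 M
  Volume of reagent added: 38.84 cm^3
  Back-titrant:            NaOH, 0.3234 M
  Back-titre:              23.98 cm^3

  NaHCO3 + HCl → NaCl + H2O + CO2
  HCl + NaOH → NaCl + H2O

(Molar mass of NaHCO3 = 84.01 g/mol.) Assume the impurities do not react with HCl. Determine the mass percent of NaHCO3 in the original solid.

n(HCl) added = 0.03884 × 1.125 = 0.04370 mol
n(NaOH) used in back-titration = 0.02398 × 0.3234 = 7.755 × 10^-3 mol
n(HCl) left over = 7.755 × 10^-3 mol (1:1 ratio)
n(HCl) consumed by analyte = 0.04370 − 7.755 × 10^-3 = 0.03594 mol
n(NaHCO3) = 0.03594 mol (1:1 ratio)
mass of NaHCO3 = 0.03594 × 84.01 = 3.019 g
% NaHCO3 = 3.019 / 4.875 × 100 = 61.93 %

61.93 %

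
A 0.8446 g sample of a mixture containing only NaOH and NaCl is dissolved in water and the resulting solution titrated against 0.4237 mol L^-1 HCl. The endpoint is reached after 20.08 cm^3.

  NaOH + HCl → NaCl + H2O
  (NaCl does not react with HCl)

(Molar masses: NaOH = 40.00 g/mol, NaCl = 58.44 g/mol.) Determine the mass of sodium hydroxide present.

n(HCl) = 0.02008 × 0.4237 = 8.508 × 10^-3 mol
Let x = n(NaOH), y = n(NaCl).
Titrant: 1x = 8.508 × 10^-3;  mass: 40.00x + 58.44y = 0.8446
Solving, x = 8.508 × 10^-3 mol, y = 8.629 × 10^-3 mol
mass of NaOH = 8.508 × 10^-3 × 40.00 = 0.3403 g

0.3403 g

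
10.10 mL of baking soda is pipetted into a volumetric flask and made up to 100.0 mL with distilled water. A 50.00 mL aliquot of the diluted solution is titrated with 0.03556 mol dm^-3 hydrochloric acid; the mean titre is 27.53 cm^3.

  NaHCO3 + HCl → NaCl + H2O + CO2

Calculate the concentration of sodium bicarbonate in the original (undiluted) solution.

n(HCl) = 0.02753 × 0.03556 = 9.790 × 10^-4 mol
n(NaHCO3) in the aliquot = 9.790 × 10^-4 mol (1:1 ratio)
[NaHCO3]_dilute = 9.790 × 10^-4 / 0.05000 = 0.01958 mol/L
Dilution factor = 100.0 / 10.10 = 9.901
[NaHCO3]_stock = 0.01958 × 9.901 = 0.1939 mol/L

0.1939 mol/L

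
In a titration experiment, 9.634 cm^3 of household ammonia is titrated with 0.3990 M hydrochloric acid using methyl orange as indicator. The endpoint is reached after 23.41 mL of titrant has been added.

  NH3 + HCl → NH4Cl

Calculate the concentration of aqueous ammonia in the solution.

n(HCl) = 0.02341 L × 0.3990 mol/L = 9.341 × 10^-3 mol
n(NH3) = 9.341 × 10^-3 mol (1:1 mole ratio)
[NH3] = 9.341 × 10^-3 mol / 0.009634 L = 0.9695 mol/L

0.9695 M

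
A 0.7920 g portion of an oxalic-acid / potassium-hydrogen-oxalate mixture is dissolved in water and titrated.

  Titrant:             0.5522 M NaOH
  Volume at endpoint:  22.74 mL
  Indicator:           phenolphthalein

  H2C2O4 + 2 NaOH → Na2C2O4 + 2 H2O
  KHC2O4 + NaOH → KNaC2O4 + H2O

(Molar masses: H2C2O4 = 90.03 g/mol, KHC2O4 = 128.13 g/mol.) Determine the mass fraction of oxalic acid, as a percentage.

n(NaOH) = 0.02274 × 0.5522 = 0.01256 mol
Let x = n(H2C2O4), y = n(KHC2O4).
Titrant: 2x + 1y = 0.01256;  mass: 90.03x + 128.13y = 0.7920
Solving, x = 4.914 × 10^-3 mol, y = 2.728 × 10^-3 mol
mass of H2C2O4 = 4.914 × 10^-3 × 90.03 = 0.4424 g
% H2C2O4 = 0.4424 / 0.7920 × 100 = 55.86 %

55.86 %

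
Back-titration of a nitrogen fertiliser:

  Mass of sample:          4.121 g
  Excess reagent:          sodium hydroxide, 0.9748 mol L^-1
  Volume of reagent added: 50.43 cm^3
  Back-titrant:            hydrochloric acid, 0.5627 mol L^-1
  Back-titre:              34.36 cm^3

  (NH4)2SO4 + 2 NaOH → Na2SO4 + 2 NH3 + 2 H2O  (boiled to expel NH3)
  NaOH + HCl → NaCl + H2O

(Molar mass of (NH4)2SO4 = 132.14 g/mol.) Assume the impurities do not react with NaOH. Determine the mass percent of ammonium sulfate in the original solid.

n(NaOH) added = 0.05043 × 0.9748 = 0.04916 mol
n(HCl) used in back-titration = 0.03436 × 0.5627 = 0.01933 mol
n(NaOH) left over = 0.01933 mol (1:1 ratio)
n(NaOH) consumed by analyte = 0.04916 − 0.01933 = 0.02982 mol
From the 1:2 ratio, n((NH4)2SO4) = 1/2 × 0.02982 = 0.01491 mol
mass of (NH4)2SO4 = 0.01491 × 132.14 = 1.971 g
% (NH4)2SO4 = 1.971 / 4.121 × 100 = 47.82 %

47.82 %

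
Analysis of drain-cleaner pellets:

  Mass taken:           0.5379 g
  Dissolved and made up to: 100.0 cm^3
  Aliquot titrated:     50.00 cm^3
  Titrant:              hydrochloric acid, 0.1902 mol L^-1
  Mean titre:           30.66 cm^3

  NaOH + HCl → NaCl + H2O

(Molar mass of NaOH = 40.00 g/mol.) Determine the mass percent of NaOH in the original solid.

86.73 %

n(HCl) per titration = 0.03066 × 0.1902 = 5.832 × 10^-3 mol
n(NaOH) in each aliquot = 5.832 × 10^-3 mol (1:1 ratio)
n(NaOH) in the whole flask = 5.832 × 10^-3 × 100.0/50.00 = 0.01166 mol
mass of NaOH = 0.01166 × 40.00 = 0.4665 g
% NaOH = 0.4665 / 0.5379 × 100 = 86.73 %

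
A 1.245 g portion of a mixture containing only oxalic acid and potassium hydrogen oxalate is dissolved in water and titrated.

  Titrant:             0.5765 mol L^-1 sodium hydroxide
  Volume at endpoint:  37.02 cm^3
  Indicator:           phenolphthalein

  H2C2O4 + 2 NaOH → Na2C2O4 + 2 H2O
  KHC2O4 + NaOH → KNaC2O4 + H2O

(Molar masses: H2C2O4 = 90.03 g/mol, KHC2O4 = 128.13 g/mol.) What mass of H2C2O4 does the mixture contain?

0.8067 g

n(NaOH) = 0.03702 × 0.5765 = 0.02134 mol
Let x = n(H2C2O4), y = n(KHC2O4).
Titrant: 2x + 1y = 0.02134;  mass: 90.03x + 128.13y = 1.245
Solving, x = 8.961 × 10^-3 mol, y = 3.420 × 10^-3 mol
mass of H2C2O4 = 8.961 × 10^-3 × 90.03 = 0.8067 g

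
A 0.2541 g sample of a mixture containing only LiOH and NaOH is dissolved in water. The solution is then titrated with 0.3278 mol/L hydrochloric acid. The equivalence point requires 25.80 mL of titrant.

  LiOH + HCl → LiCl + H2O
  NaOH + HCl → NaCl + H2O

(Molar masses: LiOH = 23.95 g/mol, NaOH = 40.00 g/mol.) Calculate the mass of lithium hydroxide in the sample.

n(HCl) = 0.02580 × 0.3278 = 8.457 × 10^-3 mol
Let x = n(LiOH), y = n(NaOH).
Titrant: 1x + 1y = 8.457 × 10^-3;  mass: 23.95x + 40.00y = 0.2541
Solving, x = 5.245 × 10^-3 mol, y = 3.212 × 10^-3 mol
mass of LiOH = 5.245 × 10^-3 × 23.95 = 0.1256 g

0.1256 g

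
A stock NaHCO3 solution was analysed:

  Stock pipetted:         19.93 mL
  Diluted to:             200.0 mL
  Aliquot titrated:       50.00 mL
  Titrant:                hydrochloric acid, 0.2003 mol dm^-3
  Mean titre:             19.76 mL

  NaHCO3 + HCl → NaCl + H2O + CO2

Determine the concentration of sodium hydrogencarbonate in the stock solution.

n(HCl) = 0.01976 × 0.2003 = 3.958 × 10^-3 mol
n(NaHCO3) in the aliquot = 3.958 × 10^-3 mol (1:1 ratio)
[NaHCO3]_dilute = 3.958 × 10^-3 / 0.05000 = 0.07916 mol/L
Dilution factor = 200.0 / 19.93 = 10.04
[NaHCO3]_stock = 0.07916 × 10.04 = 0.7944 mol/L

0.7944 mol/L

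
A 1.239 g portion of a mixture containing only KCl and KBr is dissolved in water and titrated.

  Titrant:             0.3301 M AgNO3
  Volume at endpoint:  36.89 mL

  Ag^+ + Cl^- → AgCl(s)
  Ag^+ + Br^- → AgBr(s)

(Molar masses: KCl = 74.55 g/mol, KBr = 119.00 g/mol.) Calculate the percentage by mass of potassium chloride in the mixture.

n(AgNO3) = 0.03689 × 0.3301 = 0.01218 mol
Let x = n(KCl), y = n(KBr).
Titrant: 1x + 1y = 0.01218;  mass: 74.55x + 119.00y = 1.239
Solving, x = 4.727 × 10^-3 mol, y = 7.451 × 10^-3 mol
mass of KCl = 4.727 × 10^-3 × 74.55 = 0.3524 g
% KCl = 0.3524 / 1.239 × 100 = 28.44 %

28.44 %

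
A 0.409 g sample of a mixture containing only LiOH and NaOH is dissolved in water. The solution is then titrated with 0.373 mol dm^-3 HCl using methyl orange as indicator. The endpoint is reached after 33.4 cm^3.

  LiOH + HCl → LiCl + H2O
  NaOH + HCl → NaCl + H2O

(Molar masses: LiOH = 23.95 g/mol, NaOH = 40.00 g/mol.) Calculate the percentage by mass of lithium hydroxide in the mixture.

32.6 %

n(HCl) = 0.0334 × 0.373 = 0.0125 mol
Let x = n(LiOH), y = n(NaOH).
Titrant: 1x + 1y = 0.0125;  mass: 23.95x + 40.00y = 0.409
Solving, x = 5.57 × 10^-3 mol, y = 6.89 × 10^-3 mol
mass of LiOH = 5.57 × 10^-3 × 23.95 = 0.133 g
% LiOH = 0.133 / 0.409 × 100 = 32.6 %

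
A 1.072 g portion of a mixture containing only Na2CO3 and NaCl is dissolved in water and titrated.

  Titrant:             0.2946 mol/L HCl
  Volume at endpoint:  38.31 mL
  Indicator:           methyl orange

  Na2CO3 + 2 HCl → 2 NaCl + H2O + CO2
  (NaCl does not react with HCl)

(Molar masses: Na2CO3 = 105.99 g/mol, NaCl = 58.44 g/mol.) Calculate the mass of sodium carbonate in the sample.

n(HCl) = 0.03831 × 0.2946 = 0.01129 mol
Let x = n(Na2CO3), y = n(NaCl).
Titrant: 2x = 0.01129;  mass: 105.99x + 58.44y = 1.072
Solving, x = 5.643 × 10^-3 mol, y = 8.109 × 10^-3 mol
mass of Na2CO3 = 5.643 × 10^-3 × 105.99 = 0.5981 g

0.5981 g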